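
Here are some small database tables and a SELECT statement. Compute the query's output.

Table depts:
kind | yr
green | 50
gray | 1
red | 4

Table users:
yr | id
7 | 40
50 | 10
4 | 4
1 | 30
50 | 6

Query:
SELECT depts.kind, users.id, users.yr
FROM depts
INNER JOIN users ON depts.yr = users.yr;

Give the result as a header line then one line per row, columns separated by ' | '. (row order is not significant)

After JOIN users (4 rows):
depts.kind | depts.yr | users.yr | users.id
green | 50 | 50 | 10
green | 50 | 50 | 6
gray | 1 | 1 | 30
red | 4 | 4 | 4
After SELECT (4 rows):
depts.kind | users.id | users.yr
green | 10 | 50
green | 6 | 50
gray | 30 | 1
red | 4 | 4

== RESULT ==
depts.kind | users.id | users.yr
green | 10 | 50
green | 6 | 50
gray | 30 | 1
red | 4 | 4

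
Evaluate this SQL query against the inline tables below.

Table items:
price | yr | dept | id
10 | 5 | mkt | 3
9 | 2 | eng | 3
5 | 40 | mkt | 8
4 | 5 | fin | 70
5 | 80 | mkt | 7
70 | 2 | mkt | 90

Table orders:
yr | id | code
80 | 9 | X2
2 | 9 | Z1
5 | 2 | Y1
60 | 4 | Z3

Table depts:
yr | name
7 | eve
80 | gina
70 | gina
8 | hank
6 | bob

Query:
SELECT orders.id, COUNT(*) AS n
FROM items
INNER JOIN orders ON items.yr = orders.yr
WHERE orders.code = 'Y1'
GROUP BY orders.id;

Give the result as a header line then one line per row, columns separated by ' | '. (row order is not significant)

== RESULT ==
orders.id | n
2 | 2

Derivation:
After JOIN orders (5 rows):
items.price | items.yr | items.dept | items.id | orders.yr | orders.id | orders.code
10 | 5 | mkt | 3 | 5 | 2 | Y1
9 | 2 | eng | 3 | 2 | 9 | Z1
4 | 5 | fin | 70 | 5 | 2 | Y1
5 | 80 | mkt | 7 | 80 | 9 | X2
70 | 2 | mkt | 90 | 2 | 9 | Z1
After WHERE (2 rows):
items.price | items.yr | items.dept | items.id | orders.yr | orders.id | orders.code
10 | 5 | mkt | 3 | 5 | 2 | Y1
4 | 5 | fin | 70 | 5 | 2 | Y1
After GROUP BY (1 rows):
orders.id | n
2 | 2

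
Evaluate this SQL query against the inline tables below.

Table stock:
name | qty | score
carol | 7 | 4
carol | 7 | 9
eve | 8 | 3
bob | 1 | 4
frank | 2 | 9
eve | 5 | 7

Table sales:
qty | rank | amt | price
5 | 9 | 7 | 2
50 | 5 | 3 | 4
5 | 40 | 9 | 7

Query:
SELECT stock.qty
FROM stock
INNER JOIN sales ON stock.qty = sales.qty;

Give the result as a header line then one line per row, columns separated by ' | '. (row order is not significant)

== RESULT ==
stock.qty
5
5

Derivation:
After JOIN sales (2 rows):
stock.name | stock.qty | stock.score | sales.qty | sales.rank | sales.amt | sales.price
eve | 5 | 7 | 5 | 9 | 7 | 2
eve | 5 | 7 | 5 | 40 | 9 | 7
After SELECT (2 rows):
stock.qty
5
5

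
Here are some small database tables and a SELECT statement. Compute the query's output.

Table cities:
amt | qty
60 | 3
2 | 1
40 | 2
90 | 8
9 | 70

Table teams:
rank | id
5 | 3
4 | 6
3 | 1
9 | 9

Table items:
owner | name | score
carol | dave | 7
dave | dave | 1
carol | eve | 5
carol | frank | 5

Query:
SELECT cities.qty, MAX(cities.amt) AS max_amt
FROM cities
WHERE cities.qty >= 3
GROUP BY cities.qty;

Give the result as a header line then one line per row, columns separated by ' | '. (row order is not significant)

== RESULT ==
cities.qty | max_amt
3 | 60
8 | 90
70 | 9

Derivation:
After WHERE (3 rows):
cities.amt | cities.qty
60 | 3
90 | 8
9 | 70
After GROUP BY (3 rows):
cities.qty | max_amt
3 | 60
8 | 90
70 | 9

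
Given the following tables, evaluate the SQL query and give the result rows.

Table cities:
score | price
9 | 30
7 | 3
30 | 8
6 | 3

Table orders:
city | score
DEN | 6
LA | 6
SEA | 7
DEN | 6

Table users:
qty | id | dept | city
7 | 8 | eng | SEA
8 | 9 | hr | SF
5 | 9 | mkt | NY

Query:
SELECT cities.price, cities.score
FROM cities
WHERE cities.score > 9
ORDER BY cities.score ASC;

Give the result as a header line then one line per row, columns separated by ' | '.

== RESULT ==
cities.price | cities.score
8 | 30

Derivation:
After WHERE (1 rows):
cities.score | cities.price
30 | 8
After SELECT (1 rows):
cities.price | cities.score
8 | 30
After ORDER BY (1 rows):
cities.price | cities.score
8 | 30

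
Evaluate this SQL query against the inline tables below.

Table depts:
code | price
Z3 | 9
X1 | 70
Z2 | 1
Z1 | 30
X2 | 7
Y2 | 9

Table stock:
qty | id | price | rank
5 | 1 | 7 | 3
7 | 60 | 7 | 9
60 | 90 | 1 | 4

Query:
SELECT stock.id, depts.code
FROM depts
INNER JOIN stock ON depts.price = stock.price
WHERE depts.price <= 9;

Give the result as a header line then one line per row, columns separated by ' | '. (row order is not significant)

After JOIN stock (3 rows):
depts.code | depts.price | stock.qty | stock.id | stock.price | stock.rank
Z2 | 1 | 60 | 90 | 1 | 4
X2 | 7 | 5 | 1 | 7 | 3
X2 | 7 | 7 | 60 | 7 | 9
After WHERE (3 rows):
depts.code | depts.price | stock.qty | stock.id | stock.price | stock.rank
Z2 | 1 | 60 | 90 | 1 | 4
X2 | 7 | 5 | 1 | 7 | 3
X2 | 7 | 7 | 60 | 7 | 9
After SELECT (3 rows):
stock.id | depts.code
90 | Z2
1 | X2
60 | X2

== RESULT ==
stock.id | depts.code
90 | Z2
1 | X2
60 | X2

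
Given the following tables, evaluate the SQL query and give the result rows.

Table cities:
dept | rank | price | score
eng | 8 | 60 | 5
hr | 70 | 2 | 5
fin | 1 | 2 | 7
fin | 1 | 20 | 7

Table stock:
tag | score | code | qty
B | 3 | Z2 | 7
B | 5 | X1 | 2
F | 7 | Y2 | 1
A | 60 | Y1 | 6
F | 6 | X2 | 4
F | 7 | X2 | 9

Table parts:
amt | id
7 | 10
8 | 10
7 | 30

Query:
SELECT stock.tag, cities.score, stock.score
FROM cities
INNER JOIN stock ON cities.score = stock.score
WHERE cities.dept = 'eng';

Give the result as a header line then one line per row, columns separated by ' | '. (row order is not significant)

After JOIN stock (6 rows):
cities.dept | cities.rank | cities.price | cities.score | stock.tag | stock.score | stock.code | stock.qty
eng | 8 | 60 | 5 | B | 5 | X1 | 2
hr | 70 | 2 | 5 | B | 5 | X1 | 2
fin | 1 | 2 | 7 | F | 7 | Y2 | 1
fin | 1 | 2 | 7 | F | 7 | X2 | 9
fin | 1 | 20 | 7 | F | 7 | Y2 | 1
fin | 1 | 20 | 7 | F | 7 | X2 | 9
After WHERE (1 rows):
cities.dept | cities.rank | cities.price | cities.score | stock.tag | stock.score | stock.code | stock.qty
eng | 8 | 60 | 5 | B | 5 | X1 | 2
After SELECT (1 rows):
stock.tag | cities.score | stock.score
B | 5 | 5

== RESULT ==
stock.tag | cities.score | stock.score
B | 5 | 5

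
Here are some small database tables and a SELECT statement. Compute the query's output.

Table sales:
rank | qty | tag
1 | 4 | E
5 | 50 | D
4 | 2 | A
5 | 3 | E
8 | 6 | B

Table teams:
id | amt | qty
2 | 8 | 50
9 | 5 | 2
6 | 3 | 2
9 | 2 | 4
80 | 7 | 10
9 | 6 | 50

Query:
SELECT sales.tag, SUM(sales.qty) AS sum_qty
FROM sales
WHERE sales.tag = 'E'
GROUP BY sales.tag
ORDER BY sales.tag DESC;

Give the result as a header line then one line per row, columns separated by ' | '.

After WHERE (2 rows):
sales.rank | sales.qty | sales.tag
1 | 4 | E
5 | 3 | E
After GROUP BY (1 rows):
sales.tag | sum_qty
E | 7
After ORDER BY (1 rows):
sales.tag | sum_qty
E | 7

== RESULT ==
sales.tag | sum_qty
E | 7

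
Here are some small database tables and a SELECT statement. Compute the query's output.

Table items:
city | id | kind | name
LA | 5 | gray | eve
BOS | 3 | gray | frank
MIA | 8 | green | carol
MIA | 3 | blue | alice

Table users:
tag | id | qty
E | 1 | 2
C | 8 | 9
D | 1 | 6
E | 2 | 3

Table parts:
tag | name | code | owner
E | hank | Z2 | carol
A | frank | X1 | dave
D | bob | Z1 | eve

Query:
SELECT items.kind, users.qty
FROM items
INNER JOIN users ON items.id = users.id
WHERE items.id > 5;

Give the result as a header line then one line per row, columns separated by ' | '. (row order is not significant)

After JOIN users (1 rows):
items.city | items.id | items.kind | items.name | users.tag | users.id | users.qty
MIA | 8 | green | carol | C | 8 | 9
After WHERE (1 rows):
items.city | items.id | items.kind | items.name | users.tag | users.id | users.qty
MIA | 8 | green | carol | C | 8 | 9
After SELECT (1 rows):
items.kind | users.qty
green | 9

== RESULT ==
items.kind | users.qty
green | 9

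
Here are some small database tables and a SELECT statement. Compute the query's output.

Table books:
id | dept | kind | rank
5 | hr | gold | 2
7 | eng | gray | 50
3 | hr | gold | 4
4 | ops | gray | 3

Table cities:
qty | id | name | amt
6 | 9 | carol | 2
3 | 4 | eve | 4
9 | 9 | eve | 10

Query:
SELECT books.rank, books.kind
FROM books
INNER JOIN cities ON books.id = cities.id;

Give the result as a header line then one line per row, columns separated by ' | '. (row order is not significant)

== RESULT ==
books.rank | books.kind
3 | gray

Derivation:
After JOIN cities (1 rows):
books.id | books.dept | books.kind | books.rank | cities.qty | cities.id | cities.name | cities.amt
4 | ops | gray | 3 | 3 | 4 | eve | 4
After SELECT (1 rows):
books.rank | books.kind
3 | gray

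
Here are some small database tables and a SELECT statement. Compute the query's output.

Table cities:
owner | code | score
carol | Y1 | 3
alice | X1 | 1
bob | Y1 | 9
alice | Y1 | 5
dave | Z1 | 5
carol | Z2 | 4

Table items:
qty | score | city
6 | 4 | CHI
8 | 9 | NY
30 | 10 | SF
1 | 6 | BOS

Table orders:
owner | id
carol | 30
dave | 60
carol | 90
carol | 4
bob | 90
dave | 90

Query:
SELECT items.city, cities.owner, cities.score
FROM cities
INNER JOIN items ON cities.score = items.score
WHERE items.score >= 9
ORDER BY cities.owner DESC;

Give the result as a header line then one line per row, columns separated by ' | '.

== RESULT ==
items.city | cities.owner | cities.score
NY | bob | 9

Derivation:
After JOIN items (2 rows):
cities.owner | cities.code | cities.score | items.qty | items.score | items.city
bob | Y1 | 9 | 8 | 9 | NY
carol | Z2 | 4 | 6 | 4 | CHI
After WHERE (1 rows):
cities.owner | cities.code | cities.score | items.qty | items.score | items.city
bob | Y1 | 9 | 8 | 9 | NY
After SELECT (1 rows):
items.city | cities.owner | cities.score
NY | bob | 9
After ORDER BY (1 rows):
items.city | cities.owner | cities.score
NY | bob | 9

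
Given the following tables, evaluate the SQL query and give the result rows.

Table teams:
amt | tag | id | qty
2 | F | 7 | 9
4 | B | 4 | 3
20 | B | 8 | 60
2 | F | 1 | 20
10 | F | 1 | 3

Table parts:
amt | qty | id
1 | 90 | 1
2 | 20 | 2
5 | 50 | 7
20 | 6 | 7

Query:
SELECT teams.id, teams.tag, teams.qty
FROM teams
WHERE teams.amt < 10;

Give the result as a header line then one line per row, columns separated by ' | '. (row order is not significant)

== RESULT ==
teams.id | teams.tag | teams.qty
7 | F | 9
4 | B | 3
1 | F | 20

Derivation:
After WHERE (3 rows):
teams.amt | teams.tag | teams.id | teams.qty
2 | F | 7 | 9
4 | B | 4 | 3
2 | F | 1 | 20
After SELECT (3 rows):
teams.id | teams.tag | teams.qty
7 | F | 9
4 | B | 3
1 | F | 20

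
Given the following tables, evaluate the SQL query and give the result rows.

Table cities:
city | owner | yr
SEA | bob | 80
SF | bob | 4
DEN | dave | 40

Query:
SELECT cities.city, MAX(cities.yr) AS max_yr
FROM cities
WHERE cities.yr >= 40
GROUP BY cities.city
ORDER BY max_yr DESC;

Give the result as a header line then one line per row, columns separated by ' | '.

After WHERE (2 rows):
cities.city | cities.owner | cities.yr
SEA | bob | 80
DEN | dave | 40
After GROUP BY (2 rows):
cities.city | max_yr
SEA | 80
DEN | 40
After ORDER BY (2 rows):
cities.city | max_yr
SEA | 80
DEN | 40

== RESULT ==
cities.city | max_yr
SEA | 80
DEN | 40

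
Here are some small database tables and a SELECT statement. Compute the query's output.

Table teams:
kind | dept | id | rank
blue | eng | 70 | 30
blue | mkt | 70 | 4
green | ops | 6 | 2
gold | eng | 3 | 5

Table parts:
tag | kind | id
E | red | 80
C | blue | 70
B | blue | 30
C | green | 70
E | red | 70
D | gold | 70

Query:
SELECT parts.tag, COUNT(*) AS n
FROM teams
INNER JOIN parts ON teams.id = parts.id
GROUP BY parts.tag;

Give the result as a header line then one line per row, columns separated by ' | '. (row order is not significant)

== RESULT ==
parts.tag | n
C | 4
E | 2
D | 2

Derivation:
After JOIN parts (8 rows):
teams.kind | teams.dept | teams.id | teams.rank | parts.tag | parts.kind | parts.id
blue | eng | 70 | 30 | C | blue | 70
blue | eng | 70 | 30 | C | green | 70
blue | eng | 70 | 30 | E | red | 70
blue | eng | 70 | 30 | D | gold | 70
blue | mkt | 70 | 4 | C | blue | 70
blue | mkt | 70 | 4 | C | green | 70
blue | mkt | 70 | 4 | E | red | 70
blue | mkt | 70 | 4 | D | gold | 70
After GROUP BY (3 rows):
parts.tag | n
C | 4
E | 2
D | 2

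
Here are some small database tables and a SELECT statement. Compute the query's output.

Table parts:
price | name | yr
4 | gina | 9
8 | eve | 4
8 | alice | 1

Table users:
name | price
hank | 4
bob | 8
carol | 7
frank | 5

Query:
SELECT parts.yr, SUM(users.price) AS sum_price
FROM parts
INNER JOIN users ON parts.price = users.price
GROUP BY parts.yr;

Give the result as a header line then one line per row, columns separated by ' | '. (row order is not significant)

After JOIN users (3 rows):
parts.price | parts.name | parts.yr | users.name | users.price
4 | gina | 9 | hank | 4
8 | eve | 4 | bob | 8
8 | alice | 1 | bob | 8
After GROUP BY (3 rows):
parts.yr | sum_price
9 | 4
4 | 8
1 | 8

== RESULT ==
parts.yr | sum_price
9 | 4
4 | 8
1 | 8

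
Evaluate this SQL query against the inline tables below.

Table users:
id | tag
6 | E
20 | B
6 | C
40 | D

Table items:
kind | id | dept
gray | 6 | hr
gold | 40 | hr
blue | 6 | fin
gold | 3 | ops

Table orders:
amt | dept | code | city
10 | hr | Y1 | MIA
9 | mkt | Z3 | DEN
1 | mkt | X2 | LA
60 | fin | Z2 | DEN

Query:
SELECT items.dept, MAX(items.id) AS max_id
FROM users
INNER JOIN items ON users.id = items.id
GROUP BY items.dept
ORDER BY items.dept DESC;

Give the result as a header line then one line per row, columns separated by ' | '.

== RESULT ==
items.dept | max_id
hr | 40
fin | 6

Derivation:
After JOIN items (5 rows):
users.id | users.tag | items.kind | items.id | items.dept
6 | E | gray | 6 | hr
6 | E | blue | 6 | fin
6 | C | gray | 6 | hr
6 | C | blue | 6 | fin
40 | D | gold | 40 | hr
After GROUP BY (2 rows):
items.dept | max_id
hr | 40
fin | 6
After ORDER BY (2 rows):
items.dept | max_id
hr | 40
fin | 6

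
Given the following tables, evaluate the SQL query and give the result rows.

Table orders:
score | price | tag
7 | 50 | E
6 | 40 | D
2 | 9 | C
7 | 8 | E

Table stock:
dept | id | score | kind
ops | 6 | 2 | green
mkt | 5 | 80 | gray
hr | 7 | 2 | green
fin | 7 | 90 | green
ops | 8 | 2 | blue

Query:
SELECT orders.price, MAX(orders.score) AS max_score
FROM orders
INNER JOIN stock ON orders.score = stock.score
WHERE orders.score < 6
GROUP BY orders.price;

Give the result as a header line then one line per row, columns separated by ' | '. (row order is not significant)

== RESULT ==
orders.price | max_score
9 | 2

Derivation:
After JOIN stock (3 rows):
orders.score | orders.price | orders.tag | stock.dept | stock.id | stock.score | stock.kind
2 | 9 | C | ops | 6 | 2 | green
2 | 9 | C | hr | 7 | 2 | green
2 | 9 | C | ops | 8 | 2 | blue
After WHERE (3 rows):
orders.score | orders.price | orders.tag | stock.dept | stock.id | stock.score | stock.kind
2 | 9 | C | ops | 6 | 2 | green
2 | 9 | C | hr | 7 | 2 | green
2 | 9 | C | ops | 8 | 2 | blue
After GROUP BY (1 rows):
orders.price | max_score
9 | 2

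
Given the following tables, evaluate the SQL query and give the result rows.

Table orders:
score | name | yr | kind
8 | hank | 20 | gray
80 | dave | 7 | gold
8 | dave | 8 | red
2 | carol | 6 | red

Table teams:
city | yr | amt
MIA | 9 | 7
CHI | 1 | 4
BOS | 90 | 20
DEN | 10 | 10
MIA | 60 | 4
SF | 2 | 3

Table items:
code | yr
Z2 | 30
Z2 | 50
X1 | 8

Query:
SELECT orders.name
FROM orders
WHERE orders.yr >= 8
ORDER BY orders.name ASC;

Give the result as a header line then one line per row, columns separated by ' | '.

After WHERE (2 rows):
orders.score | orders.name | orders.yr | orders.kind
8 | hank | 20 | gray
8 | dave | 8 | red
After SELECT (2 rows):
orders.name
hank
dave
After ORDER BY (2 rows):
orders.name
dave
hank

== RESULT ==
orders.name
dave
hank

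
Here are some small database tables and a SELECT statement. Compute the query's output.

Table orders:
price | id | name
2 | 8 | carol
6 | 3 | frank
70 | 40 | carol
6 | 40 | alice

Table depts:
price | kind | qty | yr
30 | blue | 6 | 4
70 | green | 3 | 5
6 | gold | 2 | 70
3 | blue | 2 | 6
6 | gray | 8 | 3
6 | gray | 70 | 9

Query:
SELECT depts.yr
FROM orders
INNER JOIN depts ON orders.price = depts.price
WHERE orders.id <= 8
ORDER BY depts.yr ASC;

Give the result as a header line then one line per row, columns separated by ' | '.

After JOIN depts (7 rows):
orders.price | orders.id | orders.name | depts.price | depts.kind | depts.qty | depts.yr
6 | 3 | frank | 6 | gold | 2 | 70
6 | 3 | frank | 6 | gray | 8 | 3
6 | 3 | frank | 6 | gray | 70 | 9
70 | 40 | carol | 70 | green | 3 | 5
6 | 40 | alice | 6 | gold | 2 | 70
6 | 40 | alice | 6 | gray | 8 | 3
6 | 40 | alice | 6 | gray | 70 | 9
After WHERE (3 rows):
orders.price | orders.id | orders.name | depts.price | depts.kind | depts.qty | depts.yr
6 | 3 | frank | 6 | gold | 2 | 70
6 | 3 | frank | 6 | gray | 8 | 3
6 | 3 | frank | 6 | gray | 70 | 9
After SELECT (3 rows):
depts.yr
70
3
9
After ORDER BY (3 rows):
depts.yr
3
9
70

== RESULT ==
depts.yr
3
9
70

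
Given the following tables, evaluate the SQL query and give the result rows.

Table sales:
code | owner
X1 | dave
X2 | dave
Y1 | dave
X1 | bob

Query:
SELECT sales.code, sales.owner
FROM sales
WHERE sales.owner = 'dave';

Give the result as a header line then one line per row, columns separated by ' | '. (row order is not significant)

After WHERE (3 rows):
sales.code | sales.owner
X1 | dave
X2 | dave
Y1 | dave
After SELECT (3 rows):
sales.code | sales.owner
X1 | dave
X2 | dave
Y1 | dave

== RESULT ==
sales.code | sales.owner
X1 | dave
X2 | dave
Y1 | dave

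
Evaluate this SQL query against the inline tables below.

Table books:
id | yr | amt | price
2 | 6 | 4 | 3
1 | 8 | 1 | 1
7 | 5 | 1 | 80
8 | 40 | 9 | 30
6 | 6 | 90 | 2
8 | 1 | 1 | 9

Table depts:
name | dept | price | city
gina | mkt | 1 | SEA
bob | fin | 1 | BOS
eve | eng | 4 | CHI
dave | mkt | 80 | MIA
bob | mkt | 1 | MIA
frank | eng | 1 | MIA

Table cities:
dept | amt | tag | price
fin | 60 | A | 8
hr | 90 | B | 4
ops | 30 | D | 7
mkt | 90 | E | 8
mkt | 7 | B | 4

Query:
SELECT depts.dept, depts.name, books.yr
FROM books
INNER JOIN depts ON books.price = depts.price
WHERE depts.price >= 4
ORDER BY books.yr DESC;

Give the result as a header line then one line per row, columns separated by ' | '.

== RESULT ==
depts.dept | depts.name | books.yr
mkt | dave | 5

Derivation:
After JOIN depts (5 rows):
books.id | books.yr | books.amt | books.price | depts.name | depts.dept | depts.price | depts.city
1 | 8 | 1 | 1 | gina | mkt | 1 | SEA
1 | 8 | 1 | 1 | bob | fin | 1 | BOS
1 | 8 | 1 | 1 | bob | mkt | 1 | MIA
1 | 8 | 1 | 1 | frank | eng | 1 | MIA
7 | 5 | 1 | 80 | dave | mkt | 80 | MIA
After WHERE (1 rows):
books.id | books.yr | books.amt | books.price | depts.name | depts.dept | depts.price | depts.city
7 | 5 | 1 | 80 | dave | mkt | 80 | MIA
After SELECT (1 rows):
depts.dept | depts.name | books.yr
mkt | dave | 5
After ORDER BY (1 rows):
depts.dept | depts.name | books.yr
mkt | dave | 5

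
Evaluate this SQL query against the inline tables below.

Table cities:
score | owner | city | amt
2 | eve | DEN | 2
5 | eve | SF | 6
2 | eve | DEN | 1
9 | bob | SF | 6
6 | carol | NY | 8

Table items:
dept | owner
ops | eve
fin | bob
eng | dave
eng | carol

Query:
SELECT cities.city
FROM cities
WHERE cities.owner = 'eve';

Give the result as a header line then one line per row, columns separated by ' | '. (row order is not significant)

== RESULT ==
cities.city
DEN
SF
DEN

Derivation:
After WHERE (3 rows):
cities.score | cities.owner | cities.city | cities.amt
2 | eve | DEN | 2
5 | eve | SF | 6
2 | eve | DEN | 1
After SELECT (3 rows):
cities.city
DEN
SF
DEN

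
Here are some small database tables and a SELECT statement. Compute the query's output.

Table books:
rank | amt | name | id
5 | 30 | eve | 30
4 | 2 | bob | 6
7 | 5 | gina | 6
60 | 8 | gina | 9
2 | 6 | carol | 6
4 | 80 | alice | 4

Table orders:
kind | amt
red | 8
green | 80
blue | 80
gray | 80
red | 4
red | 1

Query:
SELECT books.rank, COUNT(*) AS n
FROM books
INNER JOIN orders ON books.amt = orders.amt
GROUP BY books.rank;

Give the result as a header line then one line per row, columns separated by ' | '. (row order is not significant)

== RESULT ==
books.rank | n
60 | 1
4 | 3

Derivation:
After JOIN orders (4 rows):
books.rank | books.amt | books.name | books.id | orders.kind | orders.amt
60 | 8 | gina | 9 | red | 8
4 | 80 | alice | 4 | green | 80
4 | 80 | alice | 4 | blue | 80
4 | 80 | alice | 4 | gray | 80
After GROUP BY (2 rows):
books.rank | n
60 | 1
4 | 3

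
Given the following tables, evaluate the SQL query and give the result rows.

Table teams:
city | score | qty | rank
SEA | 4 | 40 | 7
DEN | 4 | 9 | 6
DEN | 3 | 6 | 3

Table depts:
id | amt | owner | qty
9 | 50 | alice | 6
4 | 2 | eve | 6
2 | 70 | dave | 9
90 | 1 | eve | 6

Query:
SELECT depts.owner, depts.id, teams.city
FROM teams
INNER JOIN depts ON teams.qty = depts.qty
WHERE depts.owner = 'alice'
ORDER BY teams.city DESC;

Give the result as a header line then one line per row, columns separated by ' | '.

After JOIN depts (4 rows):
teams.city | teams.score | teams.qty | teams.rank | depts.id | depts.amt | depts.owner | depts.qty
DEN | 4 | 9 | 6 | 2 | 70 | dave | 9
DEN | 3 | 6 | 3 | 9 | 50 | alice | 6
DEN | 3 | 6 | 3 | 4 | 2 | eve | 6
DEN | 3 | 6 | 3 | 90 | 1 | eve | 6
After WHERE (1 rows):
teams.city | teams.score | teams.qty | teams.rank | depts.id | depts.amt | depts.owner | depts.qty
DEN | 3 | 6 | 3 | 9 | 50 | alice | 6
After SELECT (1 rows):
depts.owner | depts.id | teams.city
alice | 9 | DEN
After ORDER BY (1 rows):
depts.owner | depts.id | teams.city
alice | 9 | DEN

== RESULT ==
depts.owner | depts.id | teams.city
alice | 9 | DEN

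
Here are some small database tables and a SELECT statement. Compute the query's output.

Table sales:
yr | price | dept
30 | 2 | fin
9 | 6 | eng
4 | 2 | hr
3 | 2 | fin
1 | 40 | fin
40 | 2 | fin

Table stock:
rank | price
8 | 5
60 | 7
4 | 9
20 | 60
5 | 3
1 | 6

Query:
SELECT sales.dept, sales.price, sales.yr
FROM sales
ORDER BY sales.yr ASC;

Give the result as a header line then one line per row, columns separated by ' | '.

== RESULT ==
sales.dept | sales.price | sales.yr
fin | 40 | 1
fin | 2 | 3
hr | 2 | 4
eng | 6 | 9
fin | 2 | 30
fin | 2 | 40

Derivation:
After SELECT (6 rows):
sales.dept | sales.price | sales.yr
fin | 2 | 30
eng | 6 | 9
hr | 2 | 4
fin | 2 | 3
fin | 40 | 1
fin | 2 | 40
After ORDER BY (6 rows):
sales.dept | sales.price | sales.yr
fin | 40 | 1
fin | 2 | 3
hr | 2 | 4
eng | 6 | 9
fin | 2 | 30
fin | 2 | 40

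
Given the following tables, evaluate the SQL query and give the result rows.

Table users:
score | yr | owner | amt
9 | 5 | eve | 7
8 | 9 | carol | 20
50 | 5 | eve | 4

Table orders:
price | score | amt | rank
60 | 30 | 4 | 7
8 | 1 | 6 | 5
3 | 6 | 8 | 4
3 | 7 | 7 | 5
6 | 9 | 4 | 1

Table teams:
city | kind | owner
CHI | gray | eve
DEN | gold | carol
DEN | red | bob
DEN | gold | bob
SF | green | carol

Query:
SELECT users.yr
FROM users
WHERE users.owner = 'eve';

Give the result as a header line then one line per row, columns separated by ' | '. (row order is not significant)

== RESULT ==
users.yr
5
5

Derivation:
After WHERE (2 rows):
users.score | users.yr | users.owner | users.amt
9 | 5 | eve | 7
50 | 5 | eve | 4
After SELECT (2 rows):
users.yr
5
5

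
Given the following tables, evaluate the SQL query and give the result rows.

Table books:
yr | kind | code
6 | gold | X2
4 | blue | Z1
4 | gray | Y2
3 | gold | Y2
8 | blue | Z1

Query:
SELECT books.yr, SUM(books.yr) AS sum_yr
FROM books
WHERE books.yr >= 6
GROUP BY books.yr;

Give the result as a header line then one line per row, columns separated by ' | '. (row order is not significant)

== RESULT ==
books.yr | sum_yr
6 | 6
8 | 8

Derivation:
After WHERE (2 rows):
books.yr | books.kind | books.code
6 | gold | X2
8 | blue | Z1
After GROUP BY (2 rows):
books.yr | sum_yr
6 | 6
8 | 8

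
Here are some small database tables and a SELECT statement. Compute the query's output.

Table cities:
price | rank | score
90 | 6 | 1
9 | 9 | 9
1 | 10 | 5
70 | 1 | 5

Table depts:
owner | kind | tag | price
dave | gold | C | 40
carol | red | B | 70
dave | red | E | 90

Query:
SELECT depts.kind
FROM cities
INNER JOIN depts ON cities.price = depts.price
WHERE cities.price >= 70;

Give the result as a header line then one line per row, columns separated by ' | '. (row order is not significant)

== RESULT ==
depts.kind
red
red

Derivation:
After JOIN depts (2 rows):
cities.price | cities.rank | cities.score | depts.owner | depts.kind | depts.tag | depts.price
90 | 6 | 1 | dave | red | E | 90
70 | 1 | 5 | carol | red | B | 70
After WHERE (2 rows):
cities.price | cities.rank | cities.score | depts.owner | depts.kind | depts.tag | depts.price
90 | 6 | 1 | dave | red | E | 90
70 | 1 | 5 | carol | red | B | 70
After SELECT (2 rows):
depts.kind
red
red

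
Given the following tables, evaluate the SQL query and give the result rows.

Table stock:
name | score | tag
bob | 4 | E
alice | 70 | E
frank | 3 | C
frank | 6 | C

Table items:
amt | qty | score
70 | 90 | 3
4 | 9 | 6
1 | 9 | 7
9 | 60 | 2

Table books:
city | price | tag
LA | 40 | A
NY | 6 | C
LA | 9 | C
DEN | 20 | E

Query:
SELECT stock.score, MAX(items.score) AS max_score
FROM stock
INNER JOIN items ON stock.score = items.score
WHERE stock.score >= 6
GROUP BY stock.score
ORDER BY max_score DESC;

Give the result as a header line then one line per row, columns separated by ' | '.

== RESULT ==
stock.score | max_score
6 | 6

Derivation:
After JOIN items (2 rows):
stock.name | stock.score | stock.tag | items.amt | items.qty | items.score
frank | 3 | C | 70 | 90 | 3
frank | 6 | C | 4 | 9 | 6
After WHERE (1 rows):
stock.name | stock.score | stock.tag | items.amt | items.qty | items.score
frank | 6 | C | 4 | 9 | 6
After GROUP BY (1 rows):
stock.score | max_score
6 | 6
After ORDER BY (1 rows):
stock.score | max_score
6 | 6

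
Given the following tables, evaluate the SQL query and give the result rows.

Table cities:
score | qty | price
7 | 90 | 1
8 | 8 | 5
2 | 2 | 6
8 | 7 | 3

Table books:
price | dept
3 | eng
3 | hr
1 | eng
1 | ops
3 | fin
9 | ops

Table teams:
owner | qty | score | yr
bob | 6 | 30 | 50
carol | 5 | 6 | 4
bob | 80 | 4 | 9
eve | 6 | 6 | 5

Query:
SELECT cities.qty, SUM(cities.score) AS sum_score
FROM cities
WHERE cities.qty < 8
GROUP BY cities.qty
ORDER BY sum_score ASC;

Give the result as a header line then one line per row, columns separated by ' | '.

After WHERE (2 rows):
cities.score | cities.qty | cities.price
2 | 2 | 6
8 | 7 | 3
After GROUP BY (2 rows):
cities.qty | sum_score
2 | 2
7 | 8
After ORDER BY (2 rows):
cities.qty | sum_score
2 | 2
7 | 8

== RESULT ==
cities.qty | sum_score
2 | 2
7 | 8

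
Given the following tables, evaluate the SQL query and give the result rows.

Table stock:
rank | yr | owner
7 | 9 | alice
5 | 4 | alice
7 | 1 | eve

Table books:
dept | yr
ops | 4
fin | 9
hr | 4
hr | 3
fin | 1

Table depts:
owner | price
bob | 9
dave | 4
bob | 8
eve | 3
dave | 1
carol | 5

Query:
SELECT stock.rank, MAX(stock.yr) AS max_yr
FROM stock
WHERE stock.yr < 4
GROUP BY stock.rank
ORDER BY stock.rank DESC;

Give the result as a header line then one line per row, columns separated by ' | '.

== RESULT ==
stock.rank | max_yr
7 | 1

Derivation:
After WHERE (1 rows):
stock.rank | stock.yr | stock.owner
7 | 1 | eve
After GROUP BY (1 rows):
stock.rank | max_yr
7 | 1
After ORDER BY (1 rows):
stock.rank | max_yr
7 | 1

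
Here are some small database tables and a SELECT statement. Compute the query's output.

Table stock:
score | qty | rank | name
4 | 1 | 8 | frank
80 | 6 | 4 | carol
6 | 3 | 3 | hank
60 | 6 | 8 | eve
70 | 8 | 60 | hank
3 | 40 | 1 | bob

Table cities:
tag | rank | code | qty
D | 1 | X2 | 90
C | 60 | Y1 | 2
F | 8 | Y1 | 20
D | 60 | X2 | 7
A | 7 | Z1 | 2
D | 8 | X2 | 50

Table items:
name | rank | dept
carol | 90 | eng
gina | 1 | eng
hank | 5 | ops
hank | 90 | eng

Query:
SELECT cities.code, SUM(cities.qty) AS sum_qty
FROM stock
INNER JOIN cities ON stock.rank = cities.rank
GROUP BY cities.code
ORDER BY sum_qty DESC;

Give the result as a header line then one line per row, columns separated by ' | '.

== RESULT ==
cities.code | sum_qty
X2 | 197
Y1 | 42

Derivation:
After JOIN cities (7 rows):
stock.score | stock.qty | stock.rank | stock.name | cities.tag | cities.rank | cities.code | cities.qty
4 | 1 | 8 | frank | F | 8 | Y1 | 20
4 | 1 | 8 | frank | D | 8 | X2 | 50
60 | 6 | 8 | eve | F | 8 | Y1 | 20
60 | 6 | 8 | eve | D | 8 | X2 | 50
70 | 8 | 60 | hank | C | 60 | Y1 | 2
70 | 8 | 60 | hank | D | 60 | X2 | 7
3 | 40 | 1 | bob | D | 1 | X2 | 90
After GROUP BY (2 rows):
cities.code | sum_qty
Y1 | 42
X2 | 197
After ORDER BY (2 rows):
cities.code | sum_qty
X2 | 197
Y1 | 42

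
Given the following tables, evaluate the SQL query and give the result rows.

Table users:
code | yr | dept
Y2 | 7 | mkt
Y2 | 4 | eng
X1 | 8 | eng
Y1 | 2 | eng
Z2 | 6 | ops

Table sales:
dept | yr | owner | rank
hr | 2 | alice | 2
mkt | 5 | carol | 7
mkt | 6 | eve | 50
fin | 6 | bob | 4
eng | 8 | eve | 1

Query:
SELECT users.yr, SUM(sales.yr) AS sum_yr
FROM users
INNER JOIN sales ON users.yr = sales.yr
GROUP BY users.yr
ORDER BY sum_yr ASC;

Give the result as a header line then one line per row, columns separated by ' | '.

After JOIN sales (4 rows):
users.code | users.yr | users.dept | sales.dept | sales.yr | sales.owner | sales.rank
X1 | 8 | eng | eng | 8 | eve | 1
Y1 | 2 | eng | hr | 2 | alice | 2
Z2 | 6 | ops | mkt | 6 | eve | 50
Z2 | 6 | ops | fin | 6 | bob | 4
After GROUP BY (3 rows):
users.yr | sum_yr
8 | 8
2 | 2
6 | 12
After ORDER BY (3 rows):
users.yr | sum_yr
2 | 2
8 | 8
6 | 12

== RESULT ==
users.yr | sum_yr
2 | 2
8 | 8
6 | 12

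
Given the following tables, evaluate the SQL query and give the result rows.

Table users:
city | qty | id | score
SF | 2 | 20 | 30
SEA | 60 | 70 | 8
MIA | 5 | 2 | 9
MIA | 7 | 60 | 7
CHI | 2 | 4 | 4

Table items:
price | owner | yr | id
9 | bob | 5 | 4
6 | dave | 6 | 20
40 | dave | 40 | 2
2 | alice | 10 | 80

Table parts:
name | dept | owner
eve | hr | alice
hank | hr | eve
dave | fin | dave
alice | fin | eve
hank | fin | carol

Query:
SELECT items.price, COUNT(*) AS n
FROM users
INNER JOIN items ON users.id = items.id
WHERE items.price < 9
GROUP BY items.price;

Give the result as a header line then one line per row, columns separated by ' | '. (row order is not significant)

== RESULT ==
items.price | n
6 | 1

Derivation:
After JOIN items (3 rows):
users.city | users.qty | users.id | users.score | items.price | items.owner | items.yr | items.id
SF | 2 | 20 | 30 | 6 | dave | 6 | 20
MIA | 5 | 2 | 9 | 40 | dave | 40 | 2
CHI | 2 | 4 | 4 | 9 | bob | 5 | 4
After WHERE (1 rows):
users.city | users.qty | users.id | users.score | items.price | items.owner | items.yr | items.id
SF | 2 | 20 | 30 | 6 | dave | 6 | 20
After GROUP BY (1 rows):
items.price | n
6 | 1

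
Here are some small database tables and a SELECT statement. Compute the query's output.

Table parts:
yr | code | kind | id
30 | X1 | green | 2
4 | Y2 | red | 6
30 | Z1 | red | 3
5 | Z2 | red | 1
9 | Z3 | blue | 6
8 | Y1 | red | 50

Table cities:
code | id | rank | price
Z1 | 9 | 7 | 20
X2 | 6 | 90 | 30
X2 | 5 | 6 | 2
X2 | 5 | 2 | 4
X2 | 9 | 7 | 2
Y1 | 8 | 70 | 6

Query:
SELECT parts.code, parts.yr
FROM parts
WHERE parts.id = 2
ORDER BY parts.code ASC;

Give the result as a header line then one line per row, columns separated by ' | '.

== RESULT ==
parts.code | parts.yr
X1 | 30

Derivation:
After WHERE (1 rows):
parts.yr | parts.code | parts.kind | parts.id
30 | X1 | green | 2
After SELECT (1 rows):
parts.code | parts.yr
X1 | 30
After ORDER BY (1 rows):
parts.code | parts.yr
X1 | 30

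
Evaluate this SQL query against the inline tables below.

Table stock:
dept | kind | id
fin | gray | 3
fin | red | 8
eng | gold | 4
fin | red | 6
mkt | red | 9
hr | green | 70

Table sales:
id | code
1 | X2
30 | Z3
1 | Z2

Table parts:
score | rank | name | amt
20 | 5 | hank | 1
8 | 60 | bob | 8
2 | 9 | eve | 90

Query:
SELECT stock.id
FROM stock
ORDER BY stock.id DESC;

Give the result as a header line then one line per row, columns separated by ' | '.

After SELECT (6 rows):
stock.id
3
8
4
6
9
70
After ORDER BY (6 rows):
stock.id
70
9
8
6
4
3

== RESULT ==
stock.id
70
9
8
6
4
3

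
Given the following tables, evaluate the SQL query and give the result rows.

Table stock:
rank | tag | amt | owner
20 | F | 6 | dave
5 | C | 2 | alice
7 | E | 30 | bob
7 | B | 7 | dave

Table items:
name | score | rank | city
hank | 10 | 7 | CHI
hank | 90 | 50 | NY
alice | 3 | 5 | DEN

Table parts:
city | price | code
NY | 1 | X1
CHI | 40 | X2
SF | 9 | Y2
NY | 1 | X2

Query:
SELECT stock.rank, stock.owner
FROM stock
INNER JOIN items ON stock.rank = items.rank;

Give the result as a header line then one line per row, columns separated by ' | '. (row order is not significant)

== RESULT ==
stock.rank | stock.owner
5 | alice
7 | bob
7 | dave

Derivation:
After JOIN items (3 rows):
stock.rank | stock.tag | stock.amt | stock.owner | items.name | items.score | items.rank | items.city
5 | C | 2 | alice | alice | 3 | 5 | DEN
7 | E | 30 | bob | hank | 10 | 7 | CHI
7 | B | 7 | dave | hank | 10 | 7 | CHI
After SELECT (3 rows):
stock.rank | stock.owner
5 | alice
7 | bob
7 | dave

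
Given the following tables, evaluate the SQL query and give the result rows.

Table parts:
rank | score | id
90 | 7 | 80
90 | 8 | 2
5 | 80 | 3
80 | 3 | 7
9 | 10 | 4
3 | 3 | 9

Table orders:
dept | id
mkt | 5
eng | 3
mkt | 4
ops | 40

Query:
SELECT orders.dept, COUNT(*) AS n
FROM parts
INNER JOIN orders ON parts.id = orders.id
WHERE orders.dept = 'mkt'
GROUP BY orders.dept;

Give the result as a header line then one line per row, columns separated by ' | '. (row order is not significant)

After JOIN orders (2 rows):
parts.rank | parts.score | parts.id | orders.dept | orders.id
5 | 80 | 3 | eng | 3
9 | 10 | 4 | mkt | 4
After WHERE (1 rows):
parts.rank | parts.score | parts.id | orders.dept | orders.id
9 | 10 | 4 | mkt | 4
After GROUP BY (1 rows):
orders.dept | n
mkt | 1

== RESULT ==
orders.dept | n
mkt | 1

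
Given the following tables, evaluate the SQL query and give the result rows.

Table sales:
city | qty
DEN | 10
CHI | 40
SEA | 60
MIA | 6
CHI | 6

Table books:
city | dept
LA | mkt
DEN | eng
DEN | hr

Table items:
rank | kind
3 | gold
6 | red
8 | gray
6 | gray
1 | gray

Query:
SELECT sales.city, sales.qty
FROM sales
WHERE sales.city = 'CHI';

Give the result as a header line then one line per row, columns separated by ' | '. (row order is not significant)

After WHERE (2 rows):
sales.city | sales.qty
CHI | 40
CHI | 6
After SELECT (2 rows):
sales.city | sales.qty
CHI | 40
CHI | 6

== RESULT ==
sales.city | sales.qty
CHI | 40
CHI | 6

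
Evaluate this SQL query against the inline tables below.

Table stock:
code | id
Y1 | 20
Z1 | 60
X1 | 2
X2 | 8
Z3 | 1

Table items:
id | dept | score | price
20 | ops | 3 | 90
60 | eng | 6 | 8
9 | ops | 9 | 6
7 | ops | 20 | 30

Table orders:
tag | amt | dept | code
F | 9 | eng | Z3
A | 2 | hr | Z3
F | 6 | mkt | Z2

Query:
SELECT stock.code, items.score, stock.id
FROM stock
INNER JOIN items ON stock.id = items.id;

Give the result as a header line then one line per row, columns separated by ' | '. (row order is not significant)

== RESULT ==
stock.code | items.score | stock.id
Y1 | 3 | 20
Z1 | 6 | 60

Derivation:
After JOIN items (2 rows):
stock.code | stock.id | items.id | items.dept | items.score | items.price
Y1 | 20 | 20 | ops | 3 | 90
Z1 | 60 | 60 | eng | 6 | 8
After SELECT (2 rows):
stock.code | items.score | stock.id
Y1 | 3 | 20
Z1 | 6 | 60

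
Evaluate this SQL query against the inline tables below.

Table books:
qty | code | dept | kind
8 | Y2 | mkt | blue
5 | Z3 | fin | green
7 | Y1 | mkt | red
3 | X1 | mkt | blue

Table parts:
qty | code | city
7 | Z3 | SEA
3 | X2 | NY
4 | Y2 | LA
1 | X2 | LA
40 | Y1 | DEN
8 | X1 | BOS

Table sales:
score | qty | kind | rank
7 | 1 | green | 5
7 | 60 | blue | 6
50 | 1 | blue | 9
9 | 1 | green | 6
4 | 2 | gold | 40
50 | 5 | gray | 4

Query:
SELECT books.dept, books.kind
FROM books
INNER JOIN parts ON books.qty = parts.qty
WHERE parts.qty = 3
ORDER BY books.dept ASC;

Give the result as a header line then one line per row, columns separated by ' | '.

After JOIN parts (3 rows):
books.qty | books.code | books.dept | books.kind | parts.qty | parts.code | parts.city
8 | Y2 | mkt | blue | 8 | X1 | BOS
7 | Y1 | mkt | red | 7 | Z3 | SEA
3 | X1 | mkt | blue | 3 | X2 | NY
After WHERE (1 rows):
books.qty | books.code | books.dept | books.kind | parts.qty | parts.code | parts.city
3 | X1 | mkt | blue | 3 | X2 | NY
After SELECT (1 rows):
books.dept | books.kind
mkt | blue
After ORDER BY (1 rows):
books.dept | books.kind
mkt | blue

== RESULT ==
books.dept | books.kind
mkt | blue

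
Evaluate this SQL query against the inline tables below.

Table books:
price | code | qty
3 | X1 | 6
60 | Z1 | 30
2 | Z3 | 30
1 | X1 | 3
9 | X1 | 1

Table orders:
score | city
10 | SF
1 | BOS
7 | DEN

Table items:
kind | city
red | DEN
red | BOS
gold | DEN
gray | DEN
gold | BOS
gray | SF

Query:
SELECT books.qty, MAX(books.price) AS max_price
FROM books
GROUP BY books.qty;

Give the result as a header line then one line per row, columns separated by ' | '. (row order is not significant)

After GROUP BY (4 rows):
books.qty | max_price
6 | 3
30 | 60
3 | 1
1 | 9

== RESULT ==
books.qty | max_price
6 | 3
30 | 60
3 | 1
1 | 9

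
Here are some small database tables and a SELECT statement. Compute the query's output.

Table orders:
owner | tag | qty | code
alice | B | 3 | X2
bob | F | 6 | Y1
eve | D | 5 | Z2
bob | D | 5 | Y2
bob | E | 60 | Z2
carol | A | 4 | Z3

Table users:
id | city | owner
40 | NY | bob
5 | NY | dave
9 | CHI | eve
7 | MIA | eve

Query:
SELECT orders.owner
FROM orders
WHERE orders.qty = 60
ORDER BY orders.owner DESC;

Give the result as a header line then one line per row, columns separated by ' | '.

After WHERE (1 rows):
orders.owner | orders.tag | orders.qty | orders.code
bob | E | 60 | Z2
After SELECT (1 rows):
orders.owner
bob
After ORDER BY (1 rows):
orders.owner
bob

== RESULT ==
orders.owner
bob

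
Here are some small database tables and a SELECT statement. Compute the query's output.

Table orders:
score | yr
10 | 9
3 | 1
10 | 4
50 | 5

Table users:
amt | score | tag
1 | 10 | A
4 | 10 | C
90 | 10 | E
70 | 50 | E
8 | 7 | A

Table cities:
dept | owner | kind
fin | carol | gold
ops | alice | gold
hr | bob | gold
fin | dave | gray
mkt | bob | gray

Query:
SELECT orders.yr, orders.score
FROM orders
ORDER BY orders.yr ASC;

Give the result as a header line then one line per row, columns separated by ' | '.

After SELECT (4 rows):
orders.yr | orders.score
9 | 10
1 | 3
4 | 10
5 | 50
After ORDER BY (4 rows):
orders.yr | orders.score
1 | 3
4 | 10
5 | 50
9 | 10

== RESULT ==
orders.yr | orders.score
1 | 3
4 | 10
5 | 50
9 | 10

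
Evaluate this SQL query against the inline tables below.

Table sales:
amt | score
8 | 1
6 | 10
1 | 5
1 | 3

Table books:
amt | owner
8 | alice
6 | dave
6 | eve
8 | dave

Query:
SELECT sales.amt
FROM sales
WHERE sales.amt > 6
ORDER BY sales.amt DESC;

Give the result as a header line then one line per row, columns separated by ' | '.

== RESULT ==
sales.amt
8

Derivation:
After WHERE (1 rows):
sales.amt | sales.score
8 | 1
After SELECT (1 rows):
sales.amt
8
After ORDER BY (1 rows):
sales.amt
8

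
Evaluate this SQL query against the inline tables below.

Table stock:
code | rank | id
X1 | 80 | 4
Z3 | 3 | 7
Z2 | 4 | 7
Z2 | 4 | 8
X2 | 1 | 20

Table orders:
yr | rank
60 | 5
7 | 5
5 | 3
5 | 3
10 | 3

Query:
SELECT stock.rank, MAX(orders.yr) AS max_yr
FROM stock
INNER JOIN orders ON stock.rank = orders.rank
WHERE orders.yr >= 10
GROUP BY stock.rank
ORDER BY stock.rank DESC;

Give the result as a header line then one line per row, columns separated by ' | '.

== RESULT ==
stock.rank | max_yr
3 | 10

Derivation:
After JOIN orders (3 rows):
stock.code | stock.rank | stock.id | orders.yr | orders.rank
Z3 | 3 | 7 | 5 | 3
Z3 | 3 | 7 | 5 | 3
Z3 | 3 | 7 | 10 | 3
After WHERE (1 rows):
stock.code | stock.rank | stock.id | orders.yr | orders.rank
Z3 | 3 | 7 | 10 | 3
After GROUP BY (1 rows):
stock.rank | max_yr
3 | 10
After ORDER BY (1 rows):
stock.rank | max_yr
3 | 10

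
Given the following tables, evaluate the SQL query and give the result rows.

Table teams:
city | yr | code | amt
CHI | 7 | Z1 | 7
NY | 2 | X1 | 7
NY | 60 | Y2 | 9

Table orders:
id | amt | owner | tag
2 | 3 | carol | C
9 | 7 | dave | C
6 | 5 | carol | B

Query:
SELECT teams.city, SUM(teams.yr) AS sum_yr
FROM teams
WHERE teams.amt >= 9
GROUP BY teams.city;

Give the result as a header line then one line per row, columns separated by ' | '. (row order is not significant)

After WHERE (1 rows):
teams.city | teams.yr | teams.code | teams.amt
NY | 60 | Y2 | 9
After GROUP BY (1 rows):
teams.city | sum_yr
NY | 60

== RESULT ==
teams.city | sum_yr
NY | 60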